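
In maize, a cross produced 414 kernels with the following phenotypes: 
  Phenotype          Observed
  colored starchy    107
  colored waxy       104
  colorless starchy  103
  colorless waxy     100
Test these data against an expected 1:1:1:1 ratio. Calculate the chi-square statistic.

0.242

The 1:1:1:1 ratio has 4 parts, so with N = 414 the expected counts are:
  colored starchy: 414 × 1/4 = 103.5
  colored waxy: 414 × 1/4 = 103.5
  colorless starchy: 414 × 1/4 = 103.5
  colorless waxy: 414 × 1/4 = 103.5
χ² = Σ (O − E)² / E
  colored starchy: (107 − 103.5)² / 103.5 = 0.1184
  colored waxy: (104 − 103.5)² / 103.5 = 0.0024
  colorless starchy: (103 − 103.5)² / 103.5 = 0.0024
  colorless waxy: (100 − 103.5)² / 103.5 = 0.1184
χ² = 0.1184 + 0.0024 + 0.0024 + 0.1184 = 0.2416 ≈ 0.242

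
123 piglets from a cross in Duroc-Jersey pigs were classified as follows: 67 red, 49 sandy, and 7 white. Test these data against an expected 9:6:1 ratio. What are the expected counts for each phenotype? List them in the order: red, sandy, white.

Total ratio parts = 16. Expected numbers out of 123:
  red: 123 × 9/16 = 69.1875
  sandy: 123 × 6/16 = 46.125
  white: 123 × 1/16 = 7.6875

69.1875, 46.125, 7.6875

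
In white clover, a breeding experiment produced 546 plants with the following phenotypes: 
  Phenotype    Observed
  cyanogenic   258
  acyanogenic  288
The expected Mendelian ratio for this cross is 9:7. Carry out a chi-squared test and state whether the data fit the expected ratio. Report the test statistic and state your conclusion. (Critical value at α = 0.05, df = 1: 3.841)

The 9:7 ratio has 16 parts, so with N = 546 the expected counts are:
  cyanogenic: 546 × 9/16 = 307.125
  acyanogenic: 546 × 7/16 = 238.875
χ² = Σ (O − E)² / E
  cyanogenic: (258 − 307.125)² / 307.125 = 7.8576
  acyanogenic: (288 − 238.875)² / 238.875 = 10.1026
χ² = 7.8576 + 10.1026 = 17.9602 ≈ 17.960
Degrees of freedom = 2 − 1 = 1; critical value at α = 0.05 is 3.841.
Since 17.960 > 3.841, we reject the null hypothesis — the data do not fit the 9:7 ratio.

17.960; not consistent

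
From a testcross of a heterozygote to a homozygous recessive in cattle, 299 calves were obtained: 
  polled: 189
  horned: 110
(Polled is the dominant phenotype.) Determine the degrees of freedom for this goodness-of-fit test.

A testcross of a heterozygote (Aa × aa) gives a 1:1 phenotypic ratio.
A goodness-of-fit test with 2 phenotype classes has df = 2 − 1 = 1.

1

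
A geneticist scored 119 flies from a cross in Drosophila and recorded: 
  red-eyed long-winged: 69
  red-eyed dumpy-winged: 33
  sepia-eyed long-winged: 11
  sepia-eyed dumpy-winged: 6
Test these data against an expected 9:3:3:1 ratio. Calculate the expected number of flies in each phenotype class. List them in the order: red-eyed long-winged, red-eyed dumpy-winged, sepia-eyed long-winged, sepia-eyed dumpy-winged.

66.9375, 22.3125, 22.3125, 7.4375

Under the 9:3:3:1 hypothesis (Σ ratio = 16, N = 119):
  red-eyed long-winged: 119 × 9/16 = 66.9375
  red-eyed dumpy-winged: 119 × 3/16 = 22.3125
  sepia-eyed long-winged: 119 × 3/16 = 22.3125
  sepia-eyed dumpy-winged: 119 × 1/16 = 7.4375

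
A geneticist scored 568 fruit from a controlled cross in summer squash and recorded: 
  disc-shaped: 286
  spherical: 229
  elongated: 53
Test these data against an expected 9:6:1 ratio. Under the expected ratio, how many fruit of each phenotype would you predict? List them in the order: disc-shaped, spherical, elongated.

Under the 9:6:1 hypothesis (Σ ratio = 16, N = 568):
  disc-shaped: 568 × 9/16 = 319.5
  spherical: 568 × 6/16 = 213
  elongated: 568 × 1/16 = 35.5

319.5, 213, 35.5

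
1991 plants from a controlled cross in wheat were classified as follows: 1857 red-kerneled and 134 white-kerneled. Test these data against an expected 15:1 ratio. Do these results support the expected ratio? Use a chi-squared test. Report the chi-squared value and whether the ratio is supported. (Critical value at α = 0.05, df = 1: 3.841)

Under the 15:1 hypothesis (Σ ratio = 16, N = 1991):
  red-kerneled: 1991 × 15/16 = 1866.5625
  white-kerneled: 1991 × 1/16 = 124.4375
χ² = Σ (O − E)² / E
  red-kerneled: (1857 − 1866.5625)² / 1866.5625 = 0.0490
  white-kerneled: (134 − 124.4375)² / 124.4375 = 0.7348
χ² = 0.0490 + 0.7348 = 0.7838 ≈ 0.784
Degrees of freedom = 2 − 1 = 1; critical value at α = 0.05 is 3.841.
Since 0.784 < 3.841, we fail to reject the null hypothesis — the data are consistent with the 15:1 ratio.

0.784; consistent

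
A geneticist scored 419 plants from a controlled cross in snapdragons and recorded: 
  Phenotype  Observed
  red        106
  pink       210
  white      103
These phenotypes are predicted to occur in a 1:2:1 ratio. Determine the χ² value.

0.045

Expected counts for N = 419 under a 1:2:1 ratio (total parts = 4):
  red: 419 × 1/4 = 104.75
  pink: 419 × 2/4 = 209.5
  white: 419 × 1/4 = 104.75
χ² = Σ (O − E)² / E
  red: (106 − 104.75)² / 104.75 = 0.0149
  pink: (210 − 209.5)² / 209.5 = 0.0012
  white: (103 − 104.75)² / 104.75 = 0.0292
χ² = 0.0149 + 0.0012 + 0.0292 = 0.0453 ≈ 0.045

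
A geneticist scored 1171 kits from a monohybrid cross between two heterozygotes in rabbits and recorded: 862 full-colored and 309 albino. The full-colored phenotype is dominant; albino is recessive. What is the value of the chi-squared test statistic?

For a monohybrid cross between heterozygotes with complete dominance, the expected phenotypic ratio is 3:1.
The 3:1 ratio has 4 parts, so with N = 1171 the expected counts are:
  full-colored: 1171 × 3/4 = 878.25
  albino: 1171 × 1/4 = 292.75
χ² = Σ (O − E)² / E
  full-colored: (862 − 878.25)² / 878.25 = 0.3007
  albino: (309 − 292.75)² / 292.75 = 0.9020
χ² = 0.3007 + 0.9020 = 1.2027 ≈ 1.203

1.203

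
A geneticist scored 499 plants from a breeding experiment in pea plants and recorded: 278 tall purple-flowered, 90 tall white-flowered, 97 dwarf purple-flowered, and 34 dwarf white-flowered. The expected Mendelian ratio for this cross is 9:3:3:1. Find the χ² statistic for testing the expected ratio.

0.541

Expected counts for N = 499 under a 9:3:3:1 ratio (total parts = 16):
  tall purple-flowered: 499 × 9/16 = 280.6875
  tall white-flowered: 499 × 3/16 = 93.5625
  dwarf purple-flowered: 499 × 3/16 = 93.5625
  dwarf white-flowered: 499 × 1/16 = 31.1875
χ² = Σ (O − E)² / E
  tall purple-flowered: (278 − 280.6875)² / 280.6875 = 0.0257
  tall white-flowered: (90 − 93.5625)² / 93.5625 = 0.1356
  dwarf purple-flowered: (97 − 93.5625)² / 93.5625 = 0.1263
  dwarf white-flowered: (34 − 31.1875)² / 31.1875 = 0.2536
χ² = 0.0257 + 0.1356 + 0.1263 + 0.2536 = 0.5412 ≈ 0.541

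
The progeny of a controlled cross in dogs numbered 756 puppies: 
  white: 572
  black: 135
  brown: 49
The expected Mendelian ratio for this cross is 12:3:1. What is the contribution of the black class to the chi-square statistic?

Expected counts for N = 756 under a 12:3:1 ratio (total parts = 16):
  white: 756 × 12/16 = 567
  black: 756 × 3/16 = 141.75
  brown: 756 × 1/16 = 47.25
Contribution of black: (135 − 141.75)² / 141.75 = 0.3214

0.321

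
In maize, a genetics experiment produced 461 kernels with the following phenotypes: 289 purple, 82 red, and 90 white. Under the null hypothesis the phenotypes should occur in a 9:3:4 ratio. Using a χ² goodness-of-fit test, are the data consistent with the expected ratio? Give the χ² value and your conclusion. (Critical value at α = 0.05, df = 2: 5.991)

9.159; not consistent

Total ratio parts = 16. Expected numbers out of 461:
  purple: 461 × 9/16 = 259.3125
  red: 461 × 3/16 = 86.4375
  white: 461 × 4/16 = 115.25
χ² = Σ (O − E)² / E
  purple: (289 − 259.3125)² / 259.3125 = 3.3988
  red: (82 − 86.4375)² / 86.4375 = 0.2278
  white: (90 − 115.25)² / 115.25 = 5.5320
χ² = 3.3988 + 0.2278 + 5.5320 = 9.1586 ≈ 9.159
Degrees of freedom = 3 − 1 = 2; critical value at α = 0.05 is 5.991.
Since 9.159 > 5.991, we reject the null hypothesis — the data do not fit the 9:3:4 ratio.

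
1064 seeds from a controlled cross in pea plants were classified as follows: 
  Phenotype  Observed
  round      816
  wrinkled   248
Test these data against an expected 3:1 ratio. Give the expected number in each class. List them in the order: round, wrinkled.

Expected counts for N = 1064 under a 3:1 ratio (total parts = 4):
  round: 1064 × 3/4 = 798
  wrinkled: 1064 × 1/4 = 266

798, 266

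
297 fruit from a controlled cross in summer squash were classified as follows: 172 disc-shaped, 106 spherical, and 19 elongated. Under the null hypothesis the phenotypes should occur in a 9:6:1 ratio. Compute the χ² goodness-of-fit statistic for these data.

The 9:6:1 ratio has 16 parts, so with N = 297 the expected counts are:
  disc-shaped: 297 × 9/16 = 167.0625
  spherical: 297 × 6/16 = 111.375
  elongated: 297 × 1/16 = 18.5625
χ² = Σ (O − E)² / E
  disc-shaped: (172 − 167.0625)² / 167.0625 = 0.1459
  spherical: (106 − 111.375)² / 111.375 = 0.2594
  elongated: (19 − 18.5625)² / 18.5625 = 0.0103
χ² = 0.1459 + 0.2594 + 0.0103 = 0.4156 ≈ 0.416

0.416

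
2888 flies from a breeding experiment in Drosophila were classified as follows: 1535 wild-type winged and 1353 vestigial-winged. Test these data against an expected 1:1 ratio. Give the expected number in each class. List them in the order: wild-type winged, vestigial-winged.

Expected counts for N = 2888 under a 1:1 ratio (total parts = 2):
  wild-type winged: 2888 × 1/2 = 1444
  vestigial-winged: 2888 × 1/2 = 1444

1444, 1444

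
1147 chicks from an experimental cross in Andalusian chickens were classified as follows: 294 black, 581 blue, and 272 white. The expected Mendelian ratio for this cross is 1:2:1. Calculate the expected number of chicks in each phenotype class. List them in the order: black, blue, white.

Under the 1:2:1 hypothesis (Σ ratio = 4, N = 1147):
  black: 1147 × 1/4 = 286.75
  blue: 1147 × 2/4 = 573.5
  white: 1147 × 1/4 = 286.75

286.75, 573.5, 286.75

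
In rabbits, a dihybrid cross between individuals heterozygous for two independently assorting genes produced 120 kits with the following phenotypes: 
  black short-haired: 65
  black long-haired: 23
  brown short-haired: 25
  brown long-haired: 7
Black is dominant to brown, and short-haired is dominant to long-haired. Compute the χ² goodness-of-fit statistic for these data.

A dihybrid F₂ with independent assortment and complete dominance at both loci gives a 9:3:3:1 phenotypic ratio.
Under the 9:3:3:1 hypothesis (Σ ratio = 16, N = 120):
  black short-haired: 120 × 9/16 = 67.5
  black long-haired: 120 × 3/16 = 22.5
  brown short-haired: 120 × 3/16 = 22.5
  brown long-haired: 120 × 1/16 = 7.5
χ² = Σ (O − E)² / E
  black short-haired: (65 − 67.5)² / 67.5 = 0.0926
  black long-haired: (23 − 22.5)² / 22.5 = 0.0111
  brown short-haired: (25 − 22.5)² / 22.5 = 0.2778
  brown long-haired: (7 − 7.5)² / 7.5 = 0.0333
χ² = 0.0926 + 0.0111 + 0.2778 + 0.0333 = 0.4148 ≈ 0.415

0.415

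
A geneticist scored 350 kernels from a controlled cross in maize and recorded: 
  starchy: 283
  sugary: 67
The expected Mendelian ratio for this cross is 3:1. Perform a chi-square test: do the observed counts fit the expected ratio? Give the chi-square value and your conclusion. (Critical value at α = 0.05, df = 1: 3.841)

The 3:1 ratio has 4 parts, so with N = 350 the expected counts are:
  starchy: 350 × 3/4 = 262.5
  sugary: 350 × 1/4 = 87.5
χ² = Σ (O − E)² / E
  starchy: (283 − 262.5)² / 262.5 = 1.6010
  sugary: (67 − 87.5)² / 87.5 = 4.8029
χ² = 1.6010 + 4.8029 = 6.4039 ≈ 6.404
Degrees of freedom = 2 − 1 = 1; critical value at α = 0.05 is 3.841.
Since 6.404 > 3.841, we reject the null hypothesis — the data do not fit the 3:1 ratio.

6.404; not consistent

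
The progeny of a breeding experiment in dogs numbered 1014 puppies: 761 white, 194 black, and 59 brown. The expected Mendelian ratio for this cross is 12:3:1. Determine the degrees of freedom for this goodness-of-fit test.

A goodness-of-fit test with 3 phenotype classes has df = 3 − 1 = 2.

2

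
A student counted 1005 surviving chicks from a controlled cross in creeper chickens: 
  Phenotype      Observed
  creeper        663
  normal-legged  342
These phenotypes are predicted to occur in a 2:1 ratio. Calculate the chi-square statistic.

0.219

Total ratio parts = 3. Expected numbers out of 1005:
  creeper: 1005 × 2/3 = 670
  normal-legged: 1005 × 1/3 = 335
χ² = Σ (O − E)² / E
  creeper: (663 − 670)² / 670 = 0.0731
  normal-legged: (342 − 335)² / 335 = 0.1463
χ² = 0.0731 + 0.1463 = 0.2194 ≈ 0.219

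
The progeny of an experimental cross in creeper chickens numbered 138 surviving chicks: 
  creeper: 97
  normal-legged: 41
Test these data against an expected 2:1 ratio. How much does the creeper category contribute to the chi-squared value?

0.272

Expected counts for N = 138 under a 2:1 ratio (total parts = 3):
  creeper: 138 × 2/3 = 92
  normal-legged: 138 × 1/3 = 46
Contribution of creeper: (97 − 92)² / 92 = 0.2717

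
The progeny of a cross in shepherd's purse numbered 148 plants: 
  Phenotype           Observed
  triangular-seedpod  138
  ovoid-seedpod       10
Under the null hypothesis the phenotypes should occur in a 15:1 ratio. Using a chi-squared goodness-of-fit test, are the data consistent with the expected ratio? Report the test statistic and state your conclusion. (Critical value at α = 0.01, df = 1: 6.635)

Expected counts for N = 148 under a 15:1 ratio (total parts = 16):
  triangular-seedpod: 148 × 15/16 = 138.75
  ovoid-seedpod: 148 × 1/16 = 9.25
χ² = Σ (O − E)² / E
  triangular-seedpod: (138 − 138.75)² / 138.75 = 0.0041
  ovoid-seedpod: (10 − 9.25)² / 9.25 = 0.0608
χ² = 0.0041 + 0.0608 = 0.0649 ≈ 0.065
Degrees of freedom = 2 − 1 = 1; critical value at α = 0.01 is 6.635.
Since 0.065 < 6.635, we fail to reject the null hypothesis — the data are consistent with the 15:1 ratio.

0.065; consistent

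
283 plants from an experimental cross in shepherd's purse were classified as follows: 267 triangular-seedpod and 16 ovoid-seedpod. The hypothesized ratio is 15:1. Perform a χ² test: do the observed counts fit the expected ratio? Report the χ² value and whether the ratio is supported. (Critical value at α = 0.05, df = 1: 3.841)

0.172; consistent

Expected counts for N = 283 under a 15:1 ratio (total parts = 16):
  triangular-seedpod: 283 × 15/16 = 265.3125
  ovoid-seedpod: 283 × 1/16 = 17.6875
χ² = Σ (O − E)² / E
  triangular-seedpod: (267 − 265.3125)² / 265.3125 = 0.0107
  ovoid-seedpod: (16 − 17.6875)² / 17.6875 = 0.1610
χ² = 0.0107 + 0.1610 = 0.1717 ≈ 0.172
Degrees of freedom = 2 − 1 = 1; critical value at α = 0.05 is 3.841.
Since 0.172 < 3.841, we fail to reject the null hypothesis — the data are consistent with the 15:1 ratio.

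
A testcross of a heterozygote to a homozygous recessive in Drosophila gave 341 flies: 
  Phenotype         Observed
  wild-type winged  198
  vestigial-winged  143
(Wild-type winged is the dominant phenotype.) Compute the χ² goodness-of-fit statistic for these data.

8.871

A testcross of a heterozygote (Aa × aa) gives a 1:1 phenotypic ratio.
The 1:1 ratio has 2 parts, so with N = 341 the expected counts are:
  wild-type winged: 341 × 1/2 = 170.5
  vestigial-winged: 341 × 1/2 = 170.5
χ² = Σ (O − E)² / E
  wild-type winged: (198 − 170.5)² / 170.5 = 4.4355
  vestigial-winged: (143 − 170.5)² / 170.5 = 4.4355
χ² = 4.4355 + 4.4355 = 8.871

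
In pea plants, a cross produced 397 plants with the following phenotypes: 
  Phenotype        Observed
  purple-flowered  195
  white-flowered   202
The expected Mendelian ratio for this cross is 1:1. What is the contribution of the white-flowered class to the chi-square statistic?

0.062

Under the 1:1 hypothesis (Σ ratio = 2, N = 397):
  purple-flowered: 397 × 1/2 = 198.5
  white-flowered: 397 × 1/2 = 198.5
Contribution of white-flowered: (202 − 198.5)² / 198.5 = 0.0617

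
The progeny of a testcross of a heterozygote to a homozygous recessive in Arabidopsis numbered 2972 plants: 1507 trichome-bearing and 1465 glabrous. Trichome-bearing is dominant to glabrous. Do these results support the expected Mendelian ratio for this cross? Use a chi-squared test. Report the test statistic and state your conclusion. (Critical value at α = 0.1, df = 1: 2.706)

A testcross of a heterozygote (Aa × aa) gives a 1:1 phenotypic ratio.
Expected counts for N = 2972 under a 1:1 ratio (total parts = 2):
  trichome-bearing: 2972 × 1/2 = 1486
  glabrous: 2972 × 1/2 = 1486
χ² = Σ (O − E)² / E
  trichome-bearing: (1507 − 1486)² / 1486 = 0.2968
  glabrous: (1465 − 1486)² / 1486 = 0.2968
χ² = 0.2968 + 0.2968 = 0.5936 ≈ 0.594
Degrees of freedom = 2 − 1 = 1; critical value at α = 0.1 is 2.706.
Since 0.594 < 2.706, we fail to reject the null hypothesis — the data are consistent with the 1:1 ratio.

0.594; consistent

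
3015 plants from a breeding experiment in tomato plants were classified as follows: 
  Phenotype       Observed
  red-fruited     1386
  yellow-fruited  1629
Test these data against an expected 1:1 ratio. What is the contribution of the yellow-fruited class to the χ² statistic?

Under the 1:1 hypothesis (Σ ratio = 2, N = 3015):
  red-fruited: 3015 × 1/2 = 1507.5
  yellow-fruited: 3015 × 1/2 = 1507.5
Contribution of yellow-fruited: (1629 − 1507.5)² / 1507.5 = 9.7925

9.793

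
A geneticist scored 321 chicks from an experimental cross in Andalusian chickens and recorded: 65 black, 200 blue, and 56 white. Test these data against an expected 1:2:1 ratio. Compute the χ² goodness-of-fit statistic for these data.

19.947

Expected counts for N = 321 under a 1:2:1 ratio (total parts = 4):
  black: 321 × 1/4 = 80.25
  blue: 321 × 2/4 = 160.5
  white: 321 × 1/4 = 80.25
χ² = Σ (O − E)² / E
  black: (65 − 80.25)² / 80.25 = 2.8980
  blue: (200 − 160.5)² / 160.5 = 9.7212
  white: (56 − 80.25)² / 80.25 = 7.3279
χ² = 2.8980 + 9.7212 + 7.3279 = 19.9471 ≈ 19.947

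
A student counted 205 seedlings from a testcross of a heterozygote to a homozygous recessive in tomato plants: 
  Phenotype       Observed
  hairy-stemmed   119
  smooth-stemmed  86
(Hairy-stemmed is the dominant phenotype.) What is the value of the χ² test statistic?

A testcross of a heterozygote (Aa × aa) gives a 1:1 phenotypic ratio.
Under the 1:1 hypothesis (Σ ratio = 2, N = 205):
  hairy-stemmed: 205 × 1/2 = 102.5
  smooth-stemmed: 205 × 1/2 = 102.5
χ² = Σ (O − E)² / E
  hairy-stemmed: (119 − 102.5)² / 102.5 = 2.6561
  smooth-stemmed: (86 − 102.5)² / 102.5 = 2.6561
χ² = 2.6561 + 2.6561 = 5.3122 ≈ 5.312

5.312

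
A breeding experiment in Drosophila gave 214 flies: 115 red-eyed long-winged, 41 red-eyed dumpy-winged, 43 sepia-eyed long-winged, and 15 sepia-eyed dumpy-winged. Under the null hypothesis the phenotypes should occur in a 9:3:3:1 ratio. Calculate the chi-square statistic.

0.663

The 9:3:3:1 ratio has 16 parts, so with N = 214 the expected counts are:
  red-eyed long-winged: 214 × 9/16 = 120.375
  red-eyed dumpy-winged: 214 × 3/16 = 40.125
  sepia-eyed long-winged: 214 × 3/16 = 40.125
  sepia-eyed dumpy-winged: 214 × 1/16 = 13.375
χ² = Σ (O − E)² / E
  red-eyed long-winged: (115 − 120.375)² / 120.375 = 0.2400
  red-eyed dumpy-winged: (41 − 40.125)² / 40.125 = 0.0191
  sepia-eyed long-winged: (43 − 40.125)² / 40.125 = 0.2060
  sepia-eyed dumpy-winged: (15 − 13.375)² / 13.375 = 0.1974
χ² = 0.2400 + 0.0191 + 0.2060 + 0.1974 = 0.6625 ≈ 0.663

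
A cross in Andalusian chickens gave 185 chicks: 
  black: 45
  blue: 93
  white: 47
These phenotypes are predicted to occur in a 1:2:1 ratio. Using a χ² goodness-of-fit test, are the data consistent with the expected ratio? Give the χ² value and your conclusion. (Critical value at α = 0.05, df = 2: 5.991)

Expected counts for N = 185 under a 1:2:1 ratio (total parts = 4):
  black: 185 × 1/4 = 46.25
  blue: 185 × 2/4 = 92.5
  white: 185 × 1/4 = 46.25
χ² = Σ (O − E)² / E
  black: (45 − 46.25)² / 46.25 = 0.0338
  blue: (93 − 92.5)² / 92.5 = 0.0027
  white: (47 − 46.25)² / 46.25 = 0.0122
χ² = 0.0338 + 0.0027 + 0.0122 = 0.0487 ≈ 0.049
Degrees of freedom = 3 − 1 = 2; critical value at α = 0.05 is 5.991.
Since 0.049 < 5.991, we fail to reject the null hypothesis — the data are consistent with the 1:2:1 ratio.

0.049; consistent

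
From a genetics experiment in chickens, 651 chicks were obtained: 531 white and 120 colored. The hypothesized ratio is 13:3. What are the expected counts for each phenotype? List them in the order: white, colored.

528.9375, 122.0625

Expected counts for N = 651 under a 13:3 ratio (total parts = 16):
  white: 651 × 13/16 = 528.9375
  colored: 651 × 3/16 = 122.0625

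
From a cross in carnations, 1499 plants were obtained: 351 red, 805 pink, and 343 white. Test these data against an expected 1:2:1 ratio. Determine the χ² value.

The 1:2:1 ratio has 4 parts, so with N = 1499 the expected counts are:
  red: 1499 × 1/4 = 374.75
  pink: 1499 × 2/4 = 749.5
  white: 1499 × 1/4 = 374.75
χ² = Σ (O − E)² / E
  red: (351 − 374.75)² / 374.75 = 1.5052
  pink: (805 − 749.5)² / 749.5 = 4.1097
  white: (343 − 374.75)² / 374.75 = 2.6900
χ² = 1.5052 + 4.1097 + 2.6900 = 8.3049 ≈ 8.305

8.305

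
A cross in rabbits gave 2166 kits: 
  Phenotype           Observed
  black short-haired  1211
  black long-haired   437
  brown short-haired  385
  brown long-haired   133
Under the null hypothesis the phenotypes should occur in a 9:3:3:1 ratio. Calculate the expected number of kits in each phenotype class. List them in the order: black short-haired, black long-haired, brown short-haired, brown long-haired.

1218.375, 406.125, 406.125, 135.375

The 9:3:3:1 ratio has 16 parts, so with N = 2166 the expected counts are:
  black short-haired: 2166 × 9/16 = 1218.375
  black long-haired: 2166 × 3/16 = 406.125
  brown short-haired: 2166 × 3/16 = 406.125
  brown long-haired: 2166 × 1/16 = 135.375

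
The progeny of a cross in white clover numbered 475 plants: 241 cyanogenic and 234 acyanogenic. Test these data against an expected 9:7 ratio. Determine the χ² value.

5.867

Under the 9:7 hypothesis (Σ ratio = 16, N = 475):
  cyanogenic: 475 × 9/16 = 267.1875
  acyanogenic: 475 × 7/16 = 207.8125
χ² = Σ (O − E)² / E
  cyanogenic: (241 − 267.1875)² / 267.1875 = 2.5667
  acyanogenic: (234 − 207.8125)² / 207.8125 = 3.3000
χ² = 2.5667 + 3.3000 = 5.8667 ≈ 5.867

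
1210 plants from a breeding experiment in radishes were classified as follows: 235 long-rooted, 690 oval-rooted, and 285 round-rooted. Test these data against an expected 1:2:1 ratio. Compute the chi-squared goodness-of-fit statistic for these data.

28.017

Total ratio parts = 4. Expected numbers out of 1210:
  long-rooted: 1210 × 1/4 = 302.5
  oval-rooted: 1210 × 2/4 = 605
  round-rooted: 1210 × 1/4 = 302.5
χ² = Σ (O − E)² / E
  long-rooted: (235 − 302.5)² / 302.5 = 15.0620
  oval-rooted: (690 − 605)² / 605 = 11.9421
  round-rooted: (285 − 302.5)² / 302.5 = 1.0124
χ² = 15.0620 + 11.9421 + 1.0124 = 28.0165 ≈ 28.017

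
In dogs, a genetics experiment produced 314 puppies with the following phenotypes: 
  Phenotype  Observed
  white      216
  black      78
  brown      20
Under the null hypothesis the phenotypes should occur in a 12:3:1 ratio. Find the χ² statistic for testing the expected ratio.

Total ratio parts = 16. Expected numbers out of 314:
  white: 314 × 12/16 = 235.5
  black: 314 × 3/16 = 58.875
  brown: 314 × 1/16 = 19.625
χ² = Σ (O − E)² / E
  white: (216 − 235.5)² / 235.5 = 1.6146
  black: (78 − 58.875)² / 58.875 = 6.2126
  brown: (20 − 19.625)² / 19.625 = 0.0072
χ² = 1.6146 + 6.2126 + 0.0072 = 7.8344 ≈ 7.834

7.834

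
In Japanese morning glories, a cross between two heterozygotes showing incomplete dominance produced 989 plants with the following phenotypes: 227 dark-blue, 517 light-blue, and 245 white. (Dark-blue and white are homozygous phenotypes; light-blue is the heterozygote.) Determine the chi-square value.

With incomplete dominance, a heterozygote × heterozygote cross gives a 1:2:1 phenotypic ratio.
Expected counts for N = 989 under a 1:2:1 ratio (total parts = 4):
  dark-blue: 989 × 1/4 = 247.25
  light-blue: 989 × 2/4 = 494.5
  white: 989 × 1/4 = 247.25
χ² = Σ (O − E)² / E
  dark-blue: (227 − 247.25)² / 247.25 = 1.6585
  light-blue: (517 − 494.5)² / 494.5 = 1.0238
  white: (245 − 247.25)² / 247.25 = 0.0205
χ² = 1.6585 + 1.0238 + 0.0205 = 2.7028 ≈ 2.703

2.703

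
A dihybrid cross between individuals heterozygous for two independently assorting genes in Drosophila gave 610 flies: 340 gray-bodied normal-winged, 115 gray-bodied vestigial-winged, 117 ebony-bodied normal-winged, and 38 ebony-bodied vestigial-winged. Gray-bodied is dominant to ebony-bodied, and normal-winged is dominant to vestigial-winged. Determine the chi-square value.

A dihybrid F₂ with independent assortment and complete dominance at both loci gives a 9:3:3:1 phenotypic ratio.
Under the 9:3:3:1 hypothesis (Σ ratio = 16, N = 610):
  gray-bodied normal-winged: 610 × 9/16 = 343.125
  gray-bodied vestigial-winged: 610 × 3/16 = 114.375
  ebony-bodied normal-winged: 610 × 3/16 = 114.375
  ebony-bodied vestigial-winged: 610 × 1/16 = 38.125
χ² = Σ (O − E)² / E
  gray-bodied normal-winged: (340 − 343.125)² / 343.125 = 0.0285
  gray-bodied vestigial-winged: (115 − 114.375)² / 114.375 = 0.0034
  ebony-bodied normal-winged: (117 − 114.375)² / 114.375 = 0.0602
  ebony-bodied vestigial-winged: (38 − 38.125)² / 38.125 = 0.0004
χ² = 0.0285 + 0.0034 + 0.0602 + 0.0004 = 0.0925 ≈ 0.093

0.093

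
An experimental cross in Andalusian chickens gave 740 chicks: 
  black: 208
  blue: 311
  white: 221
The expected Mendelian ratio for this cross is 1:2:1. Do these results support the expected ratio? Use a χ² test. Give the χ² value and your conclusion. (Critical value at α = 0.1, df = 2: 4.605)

Expected counts for N = 740 under a 1:2:1 ratio (total parts = 4):
  black: 740 × 1/4 = 185
  blue: 740 × 2/4 = 370
  white: 740 × 1/4 = 185
χ² = Σ (O − E)² / E
  black: (208 − 185)² / 185 = 2.8595
  blue: (311 − 370)² / 370 = 9.4081
  white: (221 − 185)² / 185 = 7.0054
χ² = 2.8595 + 9.4081 + 7.0054 = 19.273
Degrees of freedom = 3 − 1 = 2; critical value at α = 0.1 is 4.605.
Since 19.273 > 4.605, we reject the null hypothesis — the data do not fit the 1:2:1 ratio.

19.273; not consistent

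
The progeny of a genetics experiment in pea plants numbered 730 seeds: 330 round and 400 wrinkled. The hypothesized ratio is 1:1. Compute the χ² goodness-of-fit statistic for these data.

6.712

Under the 1:1 hypothesis (Σ ratio = 2, N = 730):
  round: 730 × 1/2 = 365
  wrinkled: 730 × 1/2 = 365
χ² = Σ (O − E)² / E
  round: (330 − 365)² / 365 = 3.3562
  wrinkled: (400 − 365)² / 365 = 3.3562
χ² = 3.3562 + 3.3562 = 6.7124 ≈ 6.712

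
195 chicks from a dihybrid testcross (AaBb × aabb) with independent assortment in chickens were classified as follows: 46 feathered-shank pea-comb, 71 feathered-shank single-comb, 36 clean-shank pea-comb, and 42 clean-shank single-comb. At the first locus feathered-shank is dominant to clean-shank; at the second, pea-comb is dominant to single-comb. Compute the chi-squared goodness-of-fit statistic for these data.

A dihybrid testcross with independent assortment gives a 1:1:1:1 ratio.
The 1:1:1:1 ratio has 4 parts, so with N = 195 the expected counts are:
  feathered-shank pea-comb: 195 × 1/4 = 48.75
  feathered-shank single-comb: 195 × 1/4 = 48.75
  clean-shank pea-comb: 195 × 1/4 = 48.75
  clean-shank single-comb: 195 × 1/4 = 48.75
χ² = Σ (O − E)² / E
  feathered-shank pea-comb: (46 − 48.75)² / 48.75 = 0.1551
  feathered-shank single-comb: (71 − 48.75)² / 48.75 = 10.1551
  clean-shank pea-comb: (36 − 48.75)² / 48.75 = 3.3346
  clean-shank single-comb: (42 − 48.75)² / 48.75 = 0.9346
χ² = 0.1551 + 10.1551 + 3.3346 + 0.9346 = 14.5794 ≈ 14.579

14.579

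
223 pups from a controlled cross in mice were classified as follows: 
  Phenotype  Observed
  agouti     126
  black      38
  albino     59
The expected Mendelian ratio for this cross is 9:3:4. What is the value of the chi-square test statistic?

0.540

Under the 9:3:4 hypothesis (Σ ratio = 16, N = 223):
  agouti: 223 × 9/16 = 125.4375
  black: 223 × 3/16 = 41.8125
  albino: 223 × 4/16 = 55.75
χ² = Σ (O − E)² / E
  agouti: (126 − 125.4375)² / 125.4375 = 0.0025
  black: (38 − 41.8125)² / 41.8125 = 0.3476
  albino: (59 − 55.75)² / 55.75 = 0.1895
χ² = 0.0025 + 0.3476 + 0.1895 = 0.5396 ≈ 0.540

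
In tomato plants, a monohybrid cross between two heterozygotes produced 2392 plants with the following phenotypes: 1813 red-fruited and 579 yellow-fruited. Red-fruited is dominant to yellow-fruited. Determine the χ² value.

0.805

For a monohybrid cross between heterozygotes with complete dominance, the expected phenotypic ratio is 3:1.
Expected counts for N = 2392 under a 3:1 ratio (total parts = 4):
  red-fruited: 2392 × 3/4 = 1794
  yellow-fruited: 2392 × 1/4 = 598
χ² = Σ (O − E)² / E
  red-fruited: (1813 − 1794)² / 1794 = 0.2012
  yellow-fruited: (579 − 598)² / 598 = 0.6037
χ² = 0.2012 + 0.6037 = 0.8049 ≈ 0.805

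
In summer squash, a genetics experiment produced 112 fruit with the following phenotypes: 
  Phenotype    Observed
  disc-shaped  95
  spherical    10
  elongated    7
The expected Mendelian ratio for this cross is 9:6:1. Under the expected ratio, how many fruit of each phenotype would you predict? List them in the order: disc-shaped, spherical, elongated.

Expected counts for N = 112 under a 9:6:1 ratio (total parts = 16):
  disc-shaped: 112 × 9/16 = 63
  spherical: 112 × 6/16 = 42
  elongated: 112 × 1/16 = 7

63, 42, 7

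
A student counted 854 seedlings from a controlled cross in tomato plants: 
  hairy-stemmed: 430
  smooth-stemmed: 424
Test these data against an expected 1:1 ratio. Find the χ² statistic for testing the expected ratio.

0.042

Under the 1:1 hypothesis (Σ ratio = 2, N = 854):
  hairy-stemmed: 854 × 1/2 = 427
  smooth-stemmed: 854 × 1/2 = 427
χ² = Σ (O − E)² / E
  hairy-stemmed: (430 − 427)² / 427 = 0.0211
  smooth-stemmed: (424 − 427)² / 427 = 0.0211
χ² = 0.0211 + 0.0211 = 0.0422 ≈ 0.042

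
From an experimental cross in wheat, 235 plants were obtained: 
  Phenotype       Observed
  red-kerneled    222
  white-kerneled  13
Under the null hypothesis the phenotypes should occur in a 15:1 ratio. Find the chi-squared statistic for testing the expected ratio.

0.207

Expected counts for N = 235 under a 15:1 ratio (total parts = 16):
  red-kerneled: 235 × 15/16 = 220.3125
  white-kerneled: 235 × 1/16 = 14.6875
χ² = Σ (O − E)² / E
  red-kerneled: (222 − 220.3125)² / 220.3125 = 0.0129
  white-kerneled: (13 − 14.6875)² / 14.6875 = 0.1939
χ² = 0.0129 + 0.1939 = 0.2068 ≈ 0.207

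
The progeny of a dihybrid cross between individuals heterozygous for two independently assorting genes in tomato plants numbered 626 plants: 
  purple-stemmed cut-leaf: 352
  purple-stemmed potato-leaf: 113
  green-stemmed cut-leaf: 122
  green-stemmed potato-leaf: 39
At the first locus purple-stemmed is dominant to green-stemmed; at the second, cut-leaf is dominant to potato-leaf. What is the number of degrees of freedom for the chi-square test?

A dihybrid F₂ with independent assortment and complete dominance at both loci gives a 9:3:3:1 phenotypic ratio.
A goodness-of-fit test with 4 phenotype classes has df = 4 − 1 = 3.

3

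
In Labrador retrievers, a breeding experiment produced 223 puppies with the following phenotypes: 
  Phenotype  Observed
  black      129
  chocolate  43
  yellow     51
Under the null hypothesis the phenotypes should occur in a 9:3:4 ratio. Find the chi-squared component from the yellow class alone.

Total ratio parts = 16. Expected numbers out of 223:
  black: 223 × 9/16 = 125.4375
  chocolate: 223 × 3/16 = 41.8125
  yellow: 223 × 4/16 = 55.75
Contribution of yellow: (51 − 55.75)² / 55.75 = 0.4047

0.405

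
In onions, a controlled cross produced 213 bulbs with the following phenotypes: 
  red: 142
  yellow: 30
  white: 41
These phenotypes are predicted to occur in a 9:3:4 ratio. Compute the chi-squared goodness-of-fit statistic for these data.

9.400

Under the 9:3:4 hypothesis (Σ ratio = 16, N = 213):
  red: 213 × 9/16 = 119.8125
  yellow: 213 × 3/16 = 39.9375
  white: 213 × 4/16 = 53.25
χ² = Σ (O − E)² / E
  red: (142 − 119.8125)² / 119.8125 = 4.1088
  yellow: (30 − 39.9375)² / 39.9375 = 2.4727
  white: (41 − 53.25)² / 53.25 = 2.8181
χ² = 4.1088 + 2.4727 + 2.8181 = 9.3996 ≈ 9.400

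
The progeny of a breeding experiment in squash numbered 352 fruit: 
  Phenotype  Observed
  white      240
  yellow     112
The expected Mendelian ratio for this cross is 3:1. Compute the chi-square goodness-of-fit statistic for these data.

8.727

Total ratio parts = 4. Expected numbers out of 352:
  white: 352 × 3/4 = 264
  yellow: 352 × 1/4 = 88
χ² = Σ (O − E)² / E
  white: (240 − 264)² / 264 = 2.1818
  yellow: (112 − 88)² / 88 = 6.5455
χ² = 2.1818 + 6.5455 = 8.7273 ≈ 8.727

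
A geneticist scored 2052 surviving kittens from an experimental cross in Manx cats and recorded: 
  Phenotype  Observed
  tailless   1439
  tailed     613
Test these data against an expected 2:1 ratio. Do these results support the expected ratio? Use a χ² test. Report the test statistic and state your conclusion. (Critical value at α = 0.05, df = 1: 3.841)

Total ratio parts = 3. Expected numbers out of 2052:
  tailless: 2052 × 2/3 = 1368
  tailed: 2052 × 1/3 = 684
χ² = Σ (O − E)² / E
  tailless: (1439 − 1368)² / 1368 = 3.6849
  tailed: (613 − 684)² / 684 = 7.3699
χ² = 3.6849 + 7.3699 = 11.0548 ≈ 11.055
Degrees of freedom = 2 − 1 = 1; critical value at α = 0.05 is 3.841.
Since 11.055 > 3.841, we reject the null hypothesis — the data do not fit the 2:1 ratio.

11.055; not consistent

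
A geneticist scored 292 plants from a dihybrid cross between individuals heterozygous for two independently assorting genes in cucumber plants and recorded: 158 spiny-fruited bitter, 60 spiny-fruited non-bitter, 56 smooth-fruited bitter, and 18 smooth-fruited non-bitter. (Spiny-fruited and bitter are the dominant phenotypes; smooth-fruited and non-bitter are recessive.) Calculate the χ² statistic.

A dihybrid F₂ with independent assortment and complete dominance at both loci gives a 9:3:3:1 phenotypic ratio.
Under the 9:3:3:1 hypothesis (Σ ratio = 16, N = 292):
  spiny-fruited bitter: 292 × 9/16 = 164.25
  spiny-fruited non-bitter: 292 × 3/16 = 54.75
  smooth-fruited bitter: 292 × 3/16 = 54.75
  smooth-fruited non-bitter: 292 × 1/16 = 18.25
χ² = Σ (O − E)² / E
  spiny-fruited bitter: (158 − 164.25)² / 164.25 = 0.2378
  spiny-fruited non-bitter: (60 − 54.75)² / 54.75 = 0.5034
  smooth-fruited bitter: (56 − 54.75)² / 54.75 = 0.0285
  smooth-fruited non-bitter: (18 − 18.25)² / 18.25 = 0.0034
χ² = 0.2378 + 0.5034 + 0.0285 + 0.0034 = 0.7731 ≈ 0.773

0.773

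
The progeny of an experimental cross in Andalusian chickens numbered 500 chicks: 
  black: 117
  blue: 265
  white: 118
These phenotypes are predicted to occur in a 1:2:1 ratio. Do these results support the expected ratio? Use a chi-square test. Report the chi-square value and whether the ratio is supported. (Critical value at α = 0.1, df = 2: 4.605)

1.804; consistent

The 1:2:1 ratio has 4 parts, so with N = 500 the expected counts are:
  black: 500 × 1/4 = 125
  blue: 500 × 2/4 = 250
  white: 500 × 1/4 = 125
χ² = Σ (O − E)² / E
  black: (117 − 125)² / 125 = 0.5120
  blue: (265 − 250)² / 250 = 0.9000
  white: (118 − 125)² / 125 = 0.3920
χ² = 0.5120 + 0.9000 + 0.3920 = 1.804
Degrees of freedom = 3 − 1 = 2; critical value at α = 0.1 is 4.605.
Since 1.804 < 4.605, we fail to reject the null hypothesis — the data are consistent with the 1:2:1 ratio.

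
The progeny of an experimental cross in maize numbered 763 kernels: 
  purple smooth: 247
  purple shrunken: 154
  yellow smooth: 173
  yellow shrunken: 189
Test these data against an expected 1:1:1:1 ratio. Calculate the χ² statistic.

Under the 1:1:1:1 hypothesis (Σ ratio = 4, N = 763):
  purple smooth: 763 × 1/4 = 190.75
  purple shrunken: 763 × 1/4 = 190.75
  yellow smooth: 763 × 1/4 = 190.75
  yellow shrunken: 763 × 1/4 = 190.75
χ² = Σ (O − E)² / E
  purple smooth: (247 − 190.75)² / 190.75 = 16.5875
  purple shrunken: (154 − 190.75)² / 190.75 = 7.0803
  yellow smooth: (173 − 190.75)² / 190.75 = 1.6517
  yellow shrunken: (189 − 190.75)² / 190.75 = 0.0161
χ² = 16.5875 + 7.0803 + 1.6517 + 0.0161 = 25.3356 ≈ 25.336

25.336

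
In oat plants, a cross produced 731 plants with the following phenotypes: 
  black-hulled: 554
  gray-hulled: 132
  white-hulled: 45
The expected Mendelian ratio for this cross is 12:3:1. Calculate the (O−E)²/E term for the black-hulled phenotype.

0.060

Under the 12:3:1 hypothesis (Σ ratio = 16, N = 731):
  black-hulled: 731 × 12/16 = 548.25
  gray-hulled: 731 × 3/16 = 137.0625
  white-hulled: 731 × 1/16 = 45.6875
Contribution of black-hulled: (554 − 548.25)² / 548.25 = 0.0603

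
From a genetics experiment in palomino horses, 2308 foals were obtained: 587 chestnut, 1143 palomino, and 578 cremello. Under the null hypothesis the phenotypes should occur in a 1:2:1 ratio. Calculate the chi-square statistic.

Under the 1:2:1 hypothesis (Σ ratio = 4, N = 2308):
  chestnut: 2308 × 1/4 = 577
  palomino: 2308 × 2/4 = 1154
  cremello: 2308 × 1/4 = 577
χ² = Σ (O − E)² / E
  chestnut: (587 − 577)² / 577 = 0.1733
  palomino: (1143 − 1154)² / 1154 = 0.1049
  cremello: (578 − 577)² / 577 = 0.0017
χ² = 0.1733 + 0.1049 + 0.0017 = 0.2799 ≈ 0.280

0.280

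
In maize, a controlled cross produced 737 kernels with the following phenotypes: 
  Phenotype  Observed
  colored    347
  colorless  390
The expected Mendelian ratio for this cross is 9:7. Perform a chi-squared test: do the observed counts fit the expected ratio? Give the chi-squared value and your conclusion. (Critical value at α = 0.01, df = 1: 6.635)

Total ratio parts = 16. Expected numbers out of 737:
  colored: 737 × 9/16 = 414.5625
  colorless: 737 × 7/16 = 322.4375
χ² = Σ (O − E)² / E
  colored: (347 − 414.5625)² / 414.5625 = 11.0109
  colorless: (390 − 322.4375)² / 322.4375 = 14.1568
χ² = 11.0109 + 14.1568 = 25.1677 ≈ 25.168
Degrees of freedom = 2 − 1 = 1; critical value at α = 0.01 is 6.635.
Since 25.168 > 6.635, we reject the null hypothesis — the data do not fit the 9:7 ratio.

25.168; not consistent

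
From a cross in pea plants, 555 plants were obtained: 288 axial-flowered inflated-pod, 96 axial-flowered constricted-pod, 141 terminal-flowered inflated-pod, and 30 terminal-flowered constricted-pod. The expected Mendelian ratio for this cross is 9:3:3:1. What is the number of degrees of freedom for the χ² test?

A goodness-of-fit test with 4 phenotype classes has df = 4 − 1 = 3.

3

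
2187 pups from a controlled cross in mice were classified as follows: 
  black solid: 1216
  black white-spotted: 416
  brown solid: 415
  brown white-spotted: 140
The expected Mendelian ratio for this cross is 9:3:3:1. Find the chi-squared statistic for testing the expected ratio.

0.389

Expected counts for N = 2187 under a 9:3:3:1 ratio (total parts = 16):
  black solid: 2187 × 9/16 = 1230.1875
  black white-spotted: 2187 × 3/16 = 410.0625
  brown solid: 2187 × 3/16 = 410.0625
  brown white-spotted: 2187 × 1/16 = 136.6875
χ² = Σ (O − E)² / E
  black solid: (1216 − 1230.1875)² / 1230.1875 = 0.1636
  black white-spotted: (416 − 410.0625)² / 410.0625 = 0.0860
  brown solid: (415 − 410.0625)² / 410.0625 = 0.0595
  brown white-spotted: (140 − 136.6875)² / 136.6875 = 0.0803
χ² = 0.1636 + 0.0860 + 0.0595 + 0.0803 = 0.3894 ≈ 0.389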